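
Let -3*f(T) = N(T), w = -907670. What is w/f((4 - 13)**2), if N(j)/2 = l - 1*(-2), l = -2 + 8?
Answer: 1361505/8 ≈ 1.7019e+5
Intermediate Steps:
l = 6
N(j) = 16 (N(j) = 2*(6 - 1*(-2)) = 2*(6 + 2) = 2*8 = 16)
f(T) = -16/3 (f(T) = -1/3*16 = -16/3)
w/f((4 - 13)**2) = -907670/(-16/3) = -907670*(-3/16) = 1361505/8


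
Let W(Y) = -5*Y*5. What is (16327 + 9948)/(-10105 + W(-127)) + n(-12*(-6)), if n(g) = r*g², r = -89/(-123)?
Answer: 212940257/56826 ≈ 3747.2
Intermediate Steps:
W(Y) = -25*Y
r = 89/123 (r = -89*(-1/123) = 89/123 ≈ 0.72358)
n(g) = 89*g²/123
(16327 + 9948)/(-10105 + W(-127)) + n(-12*(-6)) = (16327 + 9948)/(-10105 - 25*(-127)) + 89*(-12*(-6))²/123 = 26275/(-10105 + 3175) + (89/123)*72² = 26275/(-6930) + (89/123)*5184 = 26275*(-1/6930) + 153792/41 = -5255/1386 + 153792/41 = 212940257/56826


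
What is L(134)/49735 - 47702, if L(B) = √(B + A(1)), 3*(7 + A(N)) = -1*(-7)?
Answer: -47702 + 2*√291/149205 ≈ -47702.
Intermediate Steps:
A(N) = -14/3 (A(N) = -7 + (-1*(-7))/3 = -7 + (⅓)*7 = -7 + 7/3 = -14/3)
L(B) = √(-14/3 + B) (L(B) = √(B - 14/3) = √(-14/3 + B))
L(134)/49735 - 47702 = (√(-42 + 9*134)/3)/49735 - 47702 = (√(-42 + 1206)/3)*(1/49735) - 47702 = (√1164/3)*(1/49735) - 47702 = ((2*√291)/3)*(1/49735) - 47702 = (2*√291/3)*(1/49735) - 47702 = 2*√291/149205 - 47702 = -47702 + 2*√291/149205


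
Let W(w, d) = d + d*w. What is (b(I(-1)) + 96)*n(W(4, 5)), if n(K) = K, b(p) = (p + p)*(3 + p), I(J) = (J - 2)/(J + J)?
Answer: 5475/2 ≈ 2737.5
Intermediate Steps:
I(J) = (-2 + J)/(2*J) (I(J) = (-2 + J)/((2*J)) = (-2 + J)*(1/(2*J)) = (-2 + J)/(2*J))
b(p) = 2*p*(3 + p) (b(p) = (2*p)*(3 + p) = 2*p*(3 + p))
(b(I(-1)) + 96)*n(W(4, 5)) = (2*((1/2)*(-2 - 1)/(-1))*(3 + (1/2)*(-2 - 1)/(-1)) + 96)*(5*(1 + 4)) = (2*((1/2)*(-1)*(-3))*(3 + (1/2)*(-1)*(-3)) + 96)*(5*5) = (2*(3/2)*(3 + 3/2) + 96)*25 = (2*(3/2)*(9/2) + 96)*25 = (27/2 + 96)*25 = (219/2)*25 = 5475/2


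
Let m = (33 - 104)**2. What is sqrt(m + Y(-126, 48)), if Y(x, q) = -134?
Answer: sqrt(4907) ≈ 70.050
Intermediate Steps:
m = 5041 (m = (-71)**2 = 5041)
sqrt(m + Y(-126, 48)) = sqrt(5041 - 134) = sqrt(4907)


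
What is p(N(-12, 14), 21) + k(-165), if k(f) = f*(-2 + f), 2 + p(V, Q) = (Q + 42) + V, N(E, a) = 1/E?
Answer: 331391/12 ≈ 27616.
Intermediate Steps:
p(V, Q) = 40 + Q + V (p(V, Q) = -2 + ((Q + 42) + V) = -2 + ((42 + Q) + V) = -2 + (42 + Q + V) = 40 + Q + V)
p(N(-12, 14), 21) + k(-165) = (40 + 21 + 1/(-12)) - 165*(-2 - 165) = (40 + 21 - 1/12) - 165*(-167) = 731/12 + 27555 = 331391/12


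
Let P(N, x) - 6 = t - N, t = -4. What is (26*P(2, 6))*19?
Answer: 0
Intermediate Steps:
P(N, x) = 2 - N (P(N, x) = 6 + (-4 - N) = 2 - N)
(26*P(2, 6))*19 = (26*(2 - 1*2))*19 = (26*(2 - 2))*19 = (26*0)*19 = 0*19 = 0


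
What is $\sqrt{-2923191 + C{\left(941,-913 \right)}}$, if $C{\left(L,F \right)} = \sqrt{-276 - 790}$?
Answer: $\sqrt{-2923191 + i \sqrt{1066}} \approx 0.01 + 1709.7 i$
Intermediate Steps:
$C{\left(L,F \right)} = i \sqrt{1066}$ ($C{\left(L,F \right)} = \sqrt{-1066} = i \sqrt{1066}$)
$\sqrt{-2923191 + C{\left(941,-913 \right)}} = \sqrt{-2923191 + i \sqrt{1066}}$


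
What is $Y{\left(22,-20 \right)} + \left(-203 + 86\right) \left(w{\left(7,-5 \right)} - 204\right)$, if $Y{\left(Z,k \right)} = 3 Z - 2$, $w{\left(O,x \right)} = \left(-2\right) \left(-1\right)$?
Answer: $23698$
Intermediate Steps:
$w{\left(O,x \right)} = 2$
$Y{\left(Z,k \right)} = -2 + 3 Z$
$Y{\left(22,-20 \right)} + \left(-203 + 86\right) \left(w{\left(7,-5 \right)} - 204\right) = \left(-2 + 3 \cdot 22\right) + \left(-203 + 86\right) \left(2 - 204\right) = \left(-2 + 66\right) - -23634 = 64 + 23634 = 23698$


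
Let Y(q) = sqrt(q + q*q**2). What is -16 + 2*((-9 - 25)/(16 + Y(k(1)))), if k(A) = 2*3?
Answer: -48 + 2*sqrt(222) ≈ -18.201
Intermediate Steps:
k(A) = 6
Y(q) = sqrt(q + q**3)
-16 + 2*((-9 - 25)/(16 + Y(k(1)))) = -16 + 2*((-9 - 25)/(16 + sqrt(6 + 6**3))) = -16 + 2*(-34/(16 + sqrt(6 + 216))) = -16 + 2*(-34/(16 + sqrt(222))) = -16 - 68/(16 + sqrt(222))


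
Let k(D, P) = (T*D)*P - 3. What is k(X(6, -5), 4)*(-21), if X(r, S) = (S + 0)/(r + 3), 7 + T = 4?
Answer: -77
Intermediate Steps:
T = -3 (T = -7 + 4 = -3)
X(r, S) = S/(3 + r)
k(D, P) = -3 - 3*D*P (k(D, P) = (-3*D)*P - 3 = -3*D*P - 3 = -3 - 3*D*P)
k(X(6, -5), 4)*(-21) = (-3 - 3*(-5/(3 + 6))*4)*(-21) = (-3 - 3*(-5/9)*4)*(-21) = (-3 + 20/3)*(-21) = (11/3)*(-21) = -77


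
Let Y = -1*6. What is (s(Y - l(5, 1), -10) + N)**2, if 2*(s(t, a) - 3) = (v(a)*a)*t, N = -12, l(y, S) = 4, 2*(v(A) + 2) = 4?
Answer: 81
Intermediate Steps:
v(A) = 0 (v(A) = -2 + (1/2)*4 = -2 + 2 = 0)
Y = -6
s(t, a) = 3 (s(t, a) = 3 + ((0*a)*t)/2 = 3 + (0*t)/2 = 3 + (1/2)*0 = 3 + 0 = 3)
(s(Y - l(5, 1), -10) + N)**2 = (3 - 12)**2 = (-9)**2 = 81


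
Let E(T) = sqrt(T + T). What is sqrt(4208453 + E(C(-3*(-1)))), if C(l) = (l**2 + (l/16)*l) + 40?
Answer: sqrt(16833812 + sqrt(1586))/2 ≈ 2051.5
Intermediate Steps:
C(l) = 40 + 17*l**2/16 (C(l) = (l**2 + (l*(1/16))*l) + 40 = (l**2 + (l/16)*l) + 40 = (l**2 + l**2/16) + 40 = 17*l**2/16 + 40 = 40 + 17*l**2/16)
E(T) = sqrt(2)*sqrt(T) (E(T) = sqrt(2*T) = sqrt(2)*sqrt(T))
sqrt(4208453 + E(C(-3*(-1)))) = sqrt(4208453 + sqrt(2)*sqrt(40 + 17*(-3*(-1))**2/16)) = sqrt(4208453 + sqrt(2)*sqrt(40 + (17/16)*3**2)) = sqrt(4208453 + sqrt(2)*sqrt(40 + (17/16)*9)) = sqrt(4208453 + sqrt(2)*sqrt(40 + 153/16)) = sqrt(4208453 + sqrt(2)*sqrt(793/16)) = sqrt(4208453 + sqrt(2)*(sqrt(793)/4)) = sqrt(4208453 + sqrt(1586)/4)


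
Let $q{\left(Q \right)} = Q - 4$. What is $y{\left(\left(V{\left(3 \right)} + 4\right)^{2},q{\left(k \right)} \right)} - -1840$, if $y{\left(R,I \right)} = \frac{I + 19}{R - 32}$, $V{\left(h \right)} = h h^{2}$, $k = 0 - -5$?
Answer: $\frac{1709380}{929} \approx 1840.0$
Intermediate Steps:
$k = 5$ ($k = 0 + 5 = 5$)
$q{\left(Q \right)} = -4 + Q$
$V{\left(h \right)} = h^{3}$
$y{\left(R,I \right)} = \frac{19 + I}{-32 + R}$
$y{\left(\left(V{\left(3 \right)} + 4\right)^{2},q{\left(k \right)} \right)} - -1840 = \frac{19 + \left(-4 + 5\right)}{-32 + \left(3^{3} + 4\right)^{2}} - -1840 = \frac{19 + 1}{-32 + \left(27 + 4\right)^{2}} + 1840 = \frac{1}{-32 + 31^{2}} \cdot 20 + 1840 = \frac{1}{-32 + 961} \cdot 20 + 1840 = \frac{1}{929} \cdot 20 + 1840 = \frac{20}{929} + 1840 = \frac{1709380}{929}$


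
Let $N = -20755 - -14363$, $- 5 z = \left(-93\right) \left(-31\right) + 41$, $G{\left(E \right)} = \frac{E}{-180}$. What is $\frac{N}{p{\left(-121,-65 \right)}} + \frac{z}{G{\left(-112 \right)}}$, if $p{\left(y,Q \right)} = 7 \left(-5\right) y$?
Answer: $- \frac{3986687}{4235} \approx -941.37$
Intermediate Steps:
$G{\left(E \right)} = - \frac{E}{180}$ ($G{\left(E \right)} = E \left(- \frac{1}{180}\right) = - \frac{E}{180}$)
$p{\left(y,Q \right)} = - 35 y$
$z = - \frac{2924}{5}$ ($z = - \frac{\left(-93\right) \left(-31\right) + 41}{5} = - \frac{2883 + 41}{5} = \left(- \frac{1}{5}\right) 2924 = - \frac{2924}{5} \approx -584.8$)
$N = -6392$ ($N = -20755 + 14363 = -6392$)
$\frac{N}{p{\left(-121,-65 \right)}} + \frac{z}{G{\left(-112 \right)}} = - \frac{6392}{\left(-35\right) \left(-121\right)} - \frac{2924}{5 \left(\left(- \frac{1}{180}\right) \left(-112\right)\right)} = - \frac{6392}{4235} - \frac{2924}{5 \cdot \frac{28}{45}} = \left(-6392\right) \frac{1}{4235} - \frac{6579}{7} = - \frac{6392}{4235} - \frac{6579}{7} = - \frac{3986687}{4235}$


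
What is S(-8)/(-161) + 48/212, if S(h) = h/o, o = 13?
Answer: 25540/110929 ≈ 0.23024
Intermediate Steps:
S(h) = h/13
S(-8)/(-161) + 48/212 = ((1/13)*(-8))/(-161) + 48/212 = -8/13*(-1/161) + 48*(1/212) = 8/2093 + 12/53 = 25540/110929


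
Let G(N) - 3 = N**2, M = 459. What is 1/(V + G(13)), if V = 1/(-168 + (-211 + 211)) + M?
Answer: 168/106007 ≈ 0.0015848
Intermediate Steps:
V = 77111/168 (V = 1/(-168 + (-211 + 211)) + 459 = 1/(-168 + 0) + 459 = 1/(-168) + 459 = -1/168 + 459 = 77111/168 ≈ 458.99)
G(N) = 3 + N**2
1/(V + G(13)) = 1/(77111/168 + (3 + 13**2)) = 1/(77111/168 + (3 + 169)) = 1/(77111/168 + 172) = 1/(106007/168) = 168/106007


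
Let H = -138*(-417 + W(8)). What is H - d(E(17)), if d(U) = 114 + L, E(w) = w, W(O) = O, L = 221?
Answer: 56107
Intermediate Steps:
d(U) = 335 (d(U) = 114 + 221 = 335)
H = 56442 (H = -138*(-417 + 8) = -138*(-409) = 56442)
H - d(E(17)) = 56442 - 1*335 = 56442 - 335 = 56107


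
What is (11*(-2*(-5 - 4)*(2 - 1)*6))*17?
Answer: 20196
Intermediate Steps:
(11*(-2*(-5 - 4)*(2 - 1)*6))*17 = (11*(-(-18)*6))*17 = (11*(-2*(-9)*6))*17 = (11*(18*6))*17 = (11*108)*17 = 1188*17 = 20196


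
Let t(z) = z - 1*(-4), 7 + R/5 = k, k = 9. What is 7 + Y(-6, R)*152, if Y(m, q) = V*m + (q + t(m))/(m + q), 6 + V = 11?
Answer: -4249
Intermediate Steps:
V = 5 (V = -6 + 11 = 5)
R = 10 (R = -35 + 5*9 = -35 + 45 = 10)
t(z) = 4 + z (t(z) = z + 4 = 4 + z)
Y(m, q) = 5*m + (4 + m + q)/(m + q) (Y(m, q) = 5*m + (q + (4 + m))/(m + q) = 5*m + (4 + m + q)/(m + q))
7 + Y(-6, R)*152 = 7 + ((4 - 6 + 10 + 5*(-6)² + 5*(-6)*10)/(-6 + 10))*152 = 7 + ((4 - 6 + 10 + 5*36 - 300)/4)*152 = 7 + ((4 - 6 + 10 + 180 - 300)/4)*152 = 7 + ((¼)*(-112))*152 = 7 - 28*152 = 7 - 4256 = -4249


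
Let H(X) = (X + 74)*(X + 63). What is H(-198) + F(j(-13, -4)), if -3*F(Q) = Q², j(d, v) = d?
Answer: 50051/3 ≈ 16684.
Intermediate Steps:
H(X) = (63 + X)*(74 + X) (H(X) = (74 + X)*(63 + X) = (63 + X)*(74 + X))
F(Q) = -Q²/3
H(-198) + F(j(-13, -4)) = (4662 + (-198)² + 137*(-198)) - ⅓*(-13)² = (4662 + 39204 - 27126) - ⅓*169 = 16740 - 169/3 = 50051/3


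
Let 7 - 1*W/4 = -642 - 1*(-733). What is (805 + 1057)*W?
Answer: -625632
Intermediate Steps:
W = -336 (W = 28 - 4*(-642 - 1*(-733)) = 28 - 4*(-642 + 733) = 28 - 4*91 = 28 - 364 = -336)
(805 + 1057)*W = (805 + 1057)*(-336) = 1862*(-336) = -625632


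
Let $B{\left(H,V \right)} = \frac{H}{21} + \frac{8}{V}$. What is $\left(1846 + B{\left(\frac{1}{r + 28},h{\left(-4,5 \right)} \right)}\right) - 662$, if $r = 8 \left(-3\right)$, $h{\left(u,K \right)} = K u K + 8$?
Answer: $\frac{2287343}{1932} \approx 1183.9$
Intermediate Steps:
$h{\left(u,K \right)} = 8 + u K^{2}$ ($h{\left(u,K \right)} = u K^{2} + 8 = 8 + u K^{2}$)
$r = -24$
$B{\left(H,V \right)} = \frac{8}{V} + \frac{H}{21}$ ($B{\left(H,V \right)} = H \frac{1}{21} + \frac{8}{V} = \frac{H}{21} + \frac{8}{V} = \frac{8}{V} + \frac{H}{21}$)
$\left(1846 + B{\left(\frac{1}{r + 28},h{\left(-4,5 \right)} \right)}\right) - 662 = \left(1846 + \left(\frac{8}{8 - 4 \cdot 5^{2}} + \frac{1}{21 \left(-24 + 28\right)}\right)\right) - 662 = \left(1846 + \left(\frac{8}{8 - 100} + \frac{1}{21 \cdot 4}\right)\right) - 662 = \left(1846 + \left(\frac{8}{8 - 100} + \frac{1}{21} \cdot \frac{1}{4}\right)\right) - 662 = \left(1846 + \left(\frac{8}{-92} + \frac{1}{84}\right)\right) - 662 = \left(1846 + \left(8 \left(- \frac{1}{92}\right) + \frac{1}{84}\right)\right) - 662 = \left(1846 + \left(- \frac{2}{23} + \frac{1}{84}\right)\right) - 662 = \left(1846 - \frac{145}{1932}\right) - 662 = \frac{3566327}{1932} - 662 = \frac{2287343}{1932}$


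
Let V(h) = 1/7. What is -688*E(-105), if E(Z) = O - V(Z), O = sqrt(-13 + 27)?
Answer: 688/7 - 688*sqrt(14) ≈ -2476.0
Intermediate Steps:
V(h) = 1/7
O = sqrt(14) ≈ 3.7417
E(Z) = -1/7 + sqrt(14) (E(Z) = sqrt(14) - 1*1/7 = sqrt(14) - 1/7 = -1/7 + sqrt(14))
-688*E(-105) = -688*(-1/7 + sqrt(14)) = 688/7 - 688*sqrt(14)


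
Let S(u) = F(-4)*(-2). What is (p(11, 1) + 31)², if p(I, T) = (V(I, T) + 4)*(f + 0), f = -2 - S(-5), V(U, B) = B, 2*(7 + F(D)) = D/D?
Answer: 1936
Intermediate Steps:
F(D) = -13/2 (F(D) = -7 + (D/D)/2 = -7 + (½)*1 = -7 + ½ = -13/2)
S(u) = 13 (S(u) = -13/2*(-2) = 13)
f = -15 (f = -2 - 1*13 = -2 - 13 = -15)
p(I, T) = -60 - 15*T (p(I, T) = (T + 4)*(-15 + 0) = (4 + T)*(-15) = -60 - 15*T)
(p(11, 1) + 31)² = ((-60 - 15*1) + 31)² = ((-60 - 15) + 31)² = (-75 + 31)² = (-44)² = 1936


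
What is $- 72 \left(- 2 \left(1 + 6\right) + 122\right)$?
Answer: $-7776$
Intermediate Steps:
$- 72 \left(- 2 \left(1 + 6\right) + 122\right) = - 72 \left(\left(-2\right) 7 + 122\right) = - 72 \left(-14 + 122\right) = \left(-72\right) 108 = -7776$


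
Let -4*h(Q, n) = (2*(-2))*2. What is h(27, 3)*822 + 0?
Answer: 1644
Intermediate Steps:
h(Q, n) = 2 (h(Q, n) = -2*(-2)*2/4 = -(-1)*2 = -1/4*(-8) = 2)
h(27, 3)*822 + 0 = 2*822 + 0 = 1644 + 0 = 1644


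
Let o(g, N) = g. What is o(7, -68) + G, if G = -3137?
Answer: -3130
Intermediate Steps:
o(7, -68) + G = 7 - 3137 = -3130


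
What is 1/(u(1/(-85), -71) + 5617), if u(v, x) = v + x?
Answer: 85/471409 ≈ 0.00018031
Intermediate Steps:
1/(u(1/(-85), -71) + 5617) = 1/((1/(-85) - 71) + 5617) = 1/((-1/85 - 71) + 5617) = 1/(-6036/85 + 5617) = 1/(471409/85) = 85/471409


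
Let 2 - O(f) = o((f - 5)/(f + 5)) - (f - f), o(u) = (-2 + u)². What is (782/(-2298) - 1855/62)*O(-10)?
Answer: -2155637/71238 ≈ -30.260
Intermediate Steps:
O(f) = 2 - (-2 + (-5 + f)/(5 + f))² (O(f) = 2 - ((-2 + (f - 5)/(f + 5))² - (f - f)) = 2 - ((-2 + (-5 + f)/(5 + f))² - 1*0) = 2 - ((-2 + (-5 + f)/(5 + f))² + 0) = 2 - (-2 + (-5 + f)/(5 + f))²)
(782/(-2298) - 1855/62)*O(-10) = (782/(-2298) - 1855/62)*((-175 + (-10)² - 10*(-10))/(25 + (-10)² + 10*(-10))) = (782*(-1/2298) - 1855*1/62)*((-175 + 100 + 100)/(25 + 100 - 100)) = (-391/1149 - 1855/62)*(25/25) = -2155637*25/1780950 = -2155637/71238*1 = -2155637/71238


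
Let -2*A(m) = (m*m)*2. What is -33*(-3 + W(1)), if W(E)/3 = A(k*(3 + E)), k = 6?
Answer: 57123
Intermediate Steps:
A(m) = -m² (A(m) = -m*m*2/2 = -m²*2/2 = -m²)
W(E) = -3*(18 + 6*E)² (W(E) = 3*(-(6*(3 + E))²) = 3*(-(18 + 6*E)²) = -3*(18 + 6*E)²)
-33*(-3 + W(1)) = -33*(-3 - 108*(3 + 1)²) = -33*(-3 - 108*4²) = -33*(-3 - 108*16) = -33*(-3 - 1728) = -33*(-1731) = 57123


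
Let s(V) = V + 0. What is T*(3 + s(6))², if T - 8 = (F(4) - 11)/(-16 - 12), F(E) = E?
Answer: 2673/4 ≈ 668.25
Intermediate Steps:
s(V) = V
T = 33/4 (T = 8 + (4 - 11)/(-16 - 12) = 8 - 7/(-28) = 8 - 7*(-1/28) = 8 + ¼ = 33/4 ≈ 8.2500)
T*(3 + s(6))² = 33*(3 + 6)²/4 = (33/4)*9² = (33/4)*81 = 2673/4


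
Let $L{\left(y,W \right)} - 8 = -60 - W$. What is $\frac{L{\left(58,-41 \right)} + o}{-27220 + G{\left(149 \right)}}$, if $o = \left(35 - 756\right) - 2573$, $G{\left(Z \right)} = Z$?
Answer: $\frac{3305}{27071} \approx 0.12209$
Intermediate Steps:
$L{\left(y,W \right)} = -52 - W$ ($L{\left(y,W \right)} = 8 - \left(60 + W\right) = -52 - W$)
$o = -3294$ ($o = \left(35 - 756\right) - 2573 = -721 - 2573 = -3294$)
$\frac{L{\left(58,-41 \right)} + o}{-27220 + G{\left(149 \right)}} = \frac{\left(-52 - -41\right) - 3294}{-27220 + 149} = \frac{\left(-52 + 41\right) - 3294}{-27071} = \left(-11 - 3294\right) \left(- \frac{1}{27071}\right) = \left(-3305\right) \left(- \frac{1}{27071}\right) = \frac{3305}{27071}$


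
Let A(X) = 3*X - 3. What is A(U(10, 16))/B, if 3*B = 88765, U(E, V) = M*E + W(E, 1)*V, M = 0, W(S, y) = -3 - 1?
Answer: -117/17753 ≈ -0.0065904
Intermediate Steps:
W(S, y) = -4
U(E, V) = -4*V (U(E, V) = 0*E - 4*V = 0 - 4*V = -4*V)
A(X) = -3 + 3*X
B = 88765/3 (B = (⅓)*88765 = 88765/3 ≈ 29588.)
A(U(10, 16))/B = (-3 + 3*(-4*16))/(88765/3) = (-3 + 3*(-64))*(3/88765) = (-3 - 192)*(3/88765) = -195*3/88765 = -117/17753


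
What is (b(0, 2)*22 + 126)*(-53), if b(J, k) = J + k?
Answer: -9010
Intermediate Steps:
(b(0, 2)*22 + 126)*(-53) = ((0 + 2)*22 + 126)*(-53) = (2*22 + 126)*(-53) = (44 + 126)*(-53) = 170*(-53) = -9010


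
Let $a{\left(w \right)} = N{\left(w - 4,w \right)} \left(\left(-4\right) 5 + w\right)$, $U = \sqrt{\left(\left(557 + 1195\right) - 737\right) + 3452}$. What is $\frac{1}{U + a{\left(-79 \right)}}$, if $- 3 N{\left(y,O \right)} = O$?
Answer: $- \frac{869}{2263994} - \frac{\sqrt{4467}}{6791982} \approx -0.00039368$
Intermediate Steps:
$U = \sqrt{4467}$ ($U = \sqrt{\left(1752 - 737\right) + 3452} = \sqrt{1015 + 3452} = \sqrt{4467} \approx 66.836$)
$N{\left(y,O \right)} = - \frac{O}{3}$
$a{\left(w \right)} = - \frac{w \left(-20 + w\right)}{3}$ ($a{\left(w \right)} = - \frac{w}{3} \left(\left(-4\right) 5 + w\right) = - \frac{w}{3} \left(-20 + w\right) = - \frac{w \left(-20 + w\right)}{3}$)
$\frac{1}{U + a{\left(-79 \right)}} = \frac{1}{\sqrt{4467} + \frac{1}{3} \left(-79\right) \left(20 - -79\right)} = \frac{1}{\sqrt{4467} + \frac{1}{3} \left(-79\right) \left(20 + 79\right)} = \frac{1}{\sqrt{4467} + \frac{1}{3} \left(-79\right) 99} = \frac{1}{\sqrt{4467} - 2607} = \frac{1}{-2607 + \sqrt{4467}}$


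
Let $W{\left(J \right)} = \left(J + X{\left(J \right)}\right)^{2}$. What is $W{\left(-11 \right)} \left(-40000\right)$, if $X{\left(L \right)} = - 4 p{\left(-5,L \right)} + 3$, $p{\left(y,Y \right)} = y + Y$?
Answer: $-125440000$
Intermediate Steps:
$p{\left(y,Y \right)} = Y + y$
$X{\left(L \right)} = 23 - 4 L$ ($X{\left(L \right)} = - 4 \left(L - 5\right) + 3 = - 4 \left(-5 + L\right) + 3 = \left(20 - 4 L\right) + 3 = 23 - 4 L$)
$W{\left(J \right)} = \left(23 - 3 J\right)^{2}$ ($W{\left(J \right)} = \left(J - \left(-23 + 4 J\right)\right)^{2} = \left(23 - 3 J\right)^{2}$)
$W{\left(-11 \right)} \left(-40000\right) = \left(23 - -33\right)^{2} \left(-40000\right) = \left(23 + 33\right)^{2} \left(-40000\right) = 56^{2} \left(-40000\right) = 3136 \left(-40000\right) = -125440000$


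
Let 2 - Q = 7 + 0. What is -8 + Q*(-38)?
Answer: 182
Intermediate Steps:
Q = -5 (Q = 2 - (7 + 0) = 2 - 1*7 = 2 - 7 = -5)
-8 + Q*(-38) = -8 - 5*(-38) = -8 + 190 = 182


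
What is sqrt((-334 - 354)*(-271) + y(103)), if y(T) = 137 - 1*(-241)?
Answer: sqrt(186826) ≈ 432.23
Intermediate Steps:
y(T) = 378 (y(T) = 137 + 241 = 378)
sqrt((-334 - 354)*(-271) + y(103)) = sqrt((-334 - 354)*(-271) + 378) = sqrt(-688*(-271) + 378) = sqrt(186448 + 378) = sqrt(186826)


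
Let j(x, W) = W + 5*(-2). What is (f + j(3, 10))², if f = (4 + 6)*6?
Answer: 3600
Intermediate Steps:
j(x, W) = -10 + W (j(x, W) = W - 10 = -10 + W)
f = 60 (f = 10*6 = 60)
(f + j(3, 10))² = (60 + (-10 + 10))² = (60 + 0)² = 60² = 3600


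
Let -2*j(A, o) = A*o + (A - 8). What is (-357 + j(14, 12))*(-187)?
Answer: 83028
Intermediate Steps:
j(A, o) = 4 - A/2 - A*o/2 (j(A, o) = -(A*o + (A - 8))/2 = -(A*o + (-8 + A))/2 = -(-8 + A + A*o)/2 = 4 - A/2 - A*o/2)
(-357 + j(14, 12))*(-187) = (-357 + (4 - ½*14 - ½*14*12))*(-187) = (-357 + (4 - 7 - 84))*(-187) = (-357 - 87)*(-187) = -444*(-187) = 83028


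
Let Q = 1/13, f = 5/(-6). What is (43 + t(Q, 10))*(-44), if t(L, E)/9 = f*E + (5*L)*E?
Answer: -1496/13 ≈ -115.08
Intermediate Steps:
f = -5/6 (f = 5*(-1/6) = -5/6 ≈ -0.83333)
Q = 1/13 ≈ 0.076923
t(L, E) = -15*E/2 + 45*E*L (t(L, E) = 9*(-5*E/6 + (5*L)*E) = 9*(-5*E/6 + 5*E*L) = -15*E/2 + 45*E*L)
(43 + t(Q, 10))*(-44) = (43 + (15/2)*10*(-1 + 6*(1/13)))*(-44) = (43 + (15/2)*10*(-1 + 6/13))*(-44) = (43 + (15/2)*10*(-7/13))*(-44) = (43 - 525/13)*(-44) = (34/13)*(-44) = -1496/13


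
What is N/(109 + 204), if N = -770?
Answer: -770/313 ≈ -2.4601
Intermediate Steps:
N/(109 + 204) = -770/(109 + 204) = -770/313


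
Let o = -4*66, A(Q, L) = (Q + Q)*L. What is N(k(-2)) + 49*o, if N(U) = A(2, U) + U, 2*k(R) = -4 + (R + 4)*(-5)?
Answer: -12971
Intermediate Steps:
A(Q, L) = 2*L*Q (A(Q, L) = (2*Q)*L = 2*L*Q)
k(R) = -12 - 5*R/2 (k(R) = (-4 + (R + 4)*(-5))/2 = (-4 + (4 + R)*(-5))/2 = (-4 + (-20 - 5*R))/2 = (-24 - 5*R)/2 = -12 - 5*R/2)
N(U) = 5*U (N(U) = 2*U*2 + U = 4*U + U = 5*U)
o = -264
N(k(-2)) + 49*o = 5*(-12 - 5/2*(-2)) + 49*(-264) = 5*(-12 + 5) - 12936 = 5*(-7) - 12936 = -35 - 12936 = -12971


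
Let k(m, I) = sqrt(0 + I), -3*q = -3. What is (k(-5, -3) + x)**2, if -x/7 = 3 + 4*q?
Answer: (49 - I*sqrt(3))**2 ≈ 2398.0 - 169.74*I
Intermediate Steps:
q = 1 (q = -1/3*(-3) = 1)
x = -49 (x = -7*(3 + 4*1) = -7*(3 + 4) = -7*7 = -49)
k(m, I) = sqrt(I)
(k(-5, -3) + x)**2 = (sqrt(-3) - 49)**2 = (I*sqrt(3) - 49)**2 = (-49 + I*sqrt(3))**2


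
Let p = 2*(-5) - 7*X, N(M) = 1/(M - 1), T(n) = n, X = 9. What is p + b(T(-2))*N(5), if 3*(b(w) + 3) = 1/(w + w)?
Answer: -3541/48 ≈ -73.771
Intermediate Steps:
b(w) = -3 + 1/(6*w) (b(w) = -3 + 1/(3*(w + w)) = -3 + 1/(3*((2*w))) = -3 + (1/(2*w))/3 = -3 + 1/(6*w))
N(M) = 1/(-1 + M)
p = -73 (p = 2*(-5) - 7*9 = -10 - 63 = -73)
p + b(T(-2))*N(5) = -73 + (-3 + (1/6)/(-2))/(-1 + 5) = -73 + (-3 + (1/6)*(-1/2))/4 = -73 + (-3 - 1/12)*(1/4) = -73 - 37/12*1/4 = -73 - 37/48 = -3541/48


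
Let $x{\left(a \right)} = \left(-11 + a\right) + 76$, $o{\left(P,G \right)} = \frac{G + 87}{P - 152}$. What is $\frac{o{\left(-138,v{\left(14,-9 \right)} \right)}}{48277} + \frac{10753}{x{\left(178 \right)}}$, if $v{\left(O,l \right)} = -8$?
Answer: $\frac{150545529293}{3402080190} \approx 44.251$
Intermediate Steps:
$o{\left(P,G \right)} = \frac{87 + G}{-152 + P}$
$x{\left(a \right)} = 65 + a$
$\frac{o{\left(-138,v{\left(14,-9 \right)} \right)}}{48277} + \frac{10753}{x{\left(178 \right)}} = \frac{\frac{1}{-152 - 138} \left(87 - 8\right)}{48277} + \frac{10753}{65 + 178} = \frac{1}{-290} \cdot 79 \cdot \frac{1}{48277} + \frac{10753}{243} = \left(- \frac{1}{290}\right) 79 \cdot \frac{1}{48277} + 10753 \cdot \frac{1}{243} = \left(- \frac{79}{290}\right) \frac{1}{48277} + \frac{10753}{243} = - \frac{79}{14000330} + \frac{10753}{243} = \frac{150545529293}{3402080190}$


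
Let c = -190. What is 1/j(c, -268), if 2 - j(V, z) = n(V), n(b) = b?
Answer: 1/192 ≈ 0.0052083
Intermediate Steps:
j(V, z) = 2 - V
1/j(c, -268) = 1/(2 - 1*(-190)) = 1/(2 + 190) = 1/192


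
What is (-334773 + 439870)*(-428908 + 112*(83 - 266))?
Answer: -47231012188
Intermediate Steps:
(-334773 + 439870)*(-428908 + 112*(83 - 266)) = 105097*(-428908 + 112*(-183)) = 105097*(-428908 - 20496) = 105097*(-449404) = -47231012188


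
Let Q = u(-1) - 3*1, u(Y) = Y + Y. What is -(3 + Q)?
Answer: 2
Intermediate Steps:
u(Y) = 2*Y
Q = -5 (Q = 2*(-1) - 3*1 = -2 - 3 = -5)
-(3 + Q) = -(3 - 5) = -1*(-2) = 2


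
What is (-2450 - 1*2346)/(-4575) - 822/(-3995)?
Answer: 4584134/3655425 ≈ 1.2541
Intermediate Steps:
(-2450 - 1*2346)/(-4575) - 822/(-3995) = (-2450 - 2346)*(-1/4575) - 822*(-1/3995) = -4796*(-1/4575) + 822/3995 = 4796/4575 + 822/3995 = 4584134/3655425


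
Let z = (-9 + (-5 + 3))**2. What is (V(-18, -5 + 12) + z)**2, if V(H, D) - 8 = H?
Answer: 12321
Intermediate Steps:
V(H, D) = 8 + H
z = 121 (z = (-9 - 2)**2 = (-11)**2 = 121)
(V(-18, -5 + 12) + z)**2 = ((8 - 18) + 121)**2 = (-10 + 121)**2 = 111**2 = 12321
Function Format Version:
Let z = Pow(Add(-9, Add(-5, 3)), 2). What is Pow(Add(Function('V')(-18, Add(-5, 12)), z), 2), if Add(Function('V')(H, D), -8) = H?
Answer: 12321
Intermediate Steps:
Function('V')(H, D) = Add(8, H)
z = 121 (z = Pow(Add(-9, -2), 2) = Pow(-11, 2) = 121)
Pow(Add(Function('V')(-18, Add(-5, 12)), z), 2) = Pow(Add(Add(8, -18), 121), 2) = Pow(Add(-10, 121), 2) = Pow(111, 2) = 12321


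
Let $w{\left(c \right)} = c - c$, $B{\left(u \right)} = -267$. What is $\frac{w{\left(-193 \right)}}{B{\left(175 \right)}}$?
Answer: $0$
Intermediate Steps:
$w{\left(c \right)} = 0$
$\frac{w{\left(-193 \right)}}{B{\left(175 \right)}} = \frac{0}{-267} = 0 \left(- \frac{1}{267}\right) = 0$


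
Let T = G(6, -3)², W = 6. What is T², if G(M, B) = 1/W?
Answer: 1/1296 ≈ 0.00077160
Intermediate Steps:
G(M, B) = ⅙ (G(M, B) = 1/6 = ⅙)
T = 1/36 (T = (⅙)² = 1/36 ≈ 0.027778)
T² = (1/36)² = 1/1296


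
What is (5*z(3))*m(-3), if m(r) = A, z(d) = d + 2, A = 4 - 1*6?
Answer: -50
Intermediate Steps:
A = -2 (A = 4 - 6 = -2)
z(d) = 2 + d
m(r) = -2
(5*z(3))*m(-3) = (5*(2 + 3))*(-2) = (5*5)*(-2) = 25*(-2) = -50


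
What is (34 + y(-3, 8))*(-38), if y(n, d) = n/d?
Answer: -5111/4 ≈ -1277.8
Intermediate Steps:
(34 + y(-3, 8))*(-38) = (34 - 3/8)*(-38) = (269/8)*(-38) = -5111/4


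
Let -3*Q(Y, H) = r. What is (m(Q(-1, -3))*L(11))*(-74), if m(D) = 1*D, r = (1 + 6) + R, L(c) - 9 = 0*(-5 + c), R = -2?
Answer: 1110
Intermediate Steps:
L(c) = 9 (L(c) = 9 + 0*(-5 + c) = 9 + 0 = 9)
r = 5 (r = (1 + 6) - 2 = 7 - 2 = 5)
Q(Y, H) = -5/3 (Q(Y, H) = -⅓*5 = -5/3)
m(D) = D
(m(Q(-1, -3))*L(11))*(-74) = -5/3*9*(-74) = -15*(-74) = 1110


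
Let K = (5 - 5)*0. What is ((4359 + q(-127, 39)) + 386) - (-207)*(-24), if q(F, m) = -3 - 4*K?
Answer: -226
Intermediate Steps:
K = 0 (K = 0*0 = 0)
q(F, m) = -3 (q(F, m) = -3 - 4*0 = -3 + 0 = -3)
((4359 + q(-127, 39)) + 386) - (-207)*(-24) = ((4359 - 3) + 386) - (-207)*(-24) = (4356 + 386) - 1*4968 = 4742 - 4968 = -226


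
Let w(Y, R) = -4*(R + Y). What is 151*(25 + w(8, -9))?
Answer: 4379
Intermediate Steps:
w(Y, R) = -4*R - 4*Y
151*(25 + w(8, -9)) = 151*(25 + (-4*(-9) - 4*8)) = 151*(25 + (36 - 32)) = 151*(25 + 4) = 151*29 = 4379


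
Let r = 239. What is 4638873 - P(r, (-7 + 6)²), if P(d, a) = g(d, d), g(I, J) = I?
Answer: 4638634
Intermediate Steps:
P(d, a) = d
4638873 - P(r, (-7 + 6)²) = 4638873 - 1*239 = 4638873 - 239 = 4638634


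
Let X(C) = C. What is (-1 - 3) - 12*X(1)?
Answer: -16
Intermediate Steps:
(-1 - 3) - 12*X(1) = (-1 - 3) - 12*1 = -4 - 12 = -16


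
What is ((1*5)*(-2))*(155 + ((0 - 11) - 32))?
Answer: -1120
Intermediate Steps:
((1*5)*(-2))*(155 + ((0 - 11) - 32)) = (5*(-2))*(155 + (-11 - 32)) = -10*(155 - 43) = -10*112 = -1120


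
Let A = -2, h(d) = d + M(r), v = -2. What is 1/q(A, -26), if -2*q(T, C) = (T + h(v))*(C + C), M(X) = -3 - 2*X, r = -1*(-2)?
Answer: -1/286 ≈ -0.0034965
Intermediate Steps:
r = 2
h(d) = -7 + d (h(d) = d + (-3 - 2*2) = d + (-3 - 4) = d - 7 = -7 + d)
q(T, C) = -C*(-9 + T) (q(T, C) = -(T + (-7 - 2))*(C + C)/2 = -(T - 9)*2*C/2 = -(-9 + T)*2*C/2 = -C*(-9 + T))
1/q(A, -26) = 1/(-26*(9 - 1*(-2))) = 1/(-26*(9 + 2)) = 1/(-26*11) = 1/(-286) = -1/286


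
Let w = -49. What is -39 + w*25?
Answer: -1264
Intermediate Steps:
-39 + w*25 = -39 - 49*25 = -39 - 1225 = -1264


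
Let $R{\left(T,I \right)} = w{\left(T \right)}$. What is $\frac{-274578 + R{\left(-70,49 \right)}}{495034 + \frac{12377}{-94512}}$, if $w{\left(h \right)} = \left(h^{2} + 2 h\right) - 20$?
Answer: $- \frac{25502929056}{46786641031} \approx -0.54509$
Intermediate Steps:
$w{\left(h \right)} = -20 + h^{2} + 2 h$
$R{\left(T,I \right)} = -20 + T^{2} + 2 T$
$\frac{-274578 + R{\left(-70,49 \right)}}{495034 + \frac{12377}{-94512}} = \frac{-274578 + \left(-20 + \left(-70\right)^{2} + 2 \left(-70\right)\right)}{495034 + \frac{12377}{-94512}} = \frac{-274578 - -4740}{495034 + 12377 \left(- \frac{1}{94512}\right)} = \frac{-274578 + 4740}{495034 - \frac{12377}{94512}} = - \frac{269838}{\frac{46786641031}{94512}} = \left(-269838\right) \frac{94512}{46786641031} = - \frac{25502929056}{46786641031}$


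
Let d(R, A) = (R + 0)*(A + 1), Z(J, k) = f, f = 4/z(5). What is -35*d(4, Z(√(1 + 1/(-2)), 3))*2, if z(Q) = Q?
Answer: -504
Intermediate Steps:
f = ⅘ (f = 4/5 = 4*(⅕) = ⅘ ≈ 0.80000)
Z(J, k) = ⅘
d(R, A) = R*(1 + A)
-35*d(4, Z(√(1 + 1/(-2)), 3))*2 = -140*(1 + ⅘)*2 = -140*9/5*2 = -35*36/5*2 = -252*2 = -504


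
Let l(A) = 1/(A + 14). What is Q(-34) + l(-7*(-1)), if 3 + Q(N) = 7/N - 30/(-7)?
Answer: 115/102 ≈ 1.1275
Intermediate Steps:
Q(N) = 9/7 + 7/N (Q(N) = -3 + (7/N - 30/(-7)) = -3 + (7/N - 30*(-⅐)) = -3 + (7/N + 30/7) = -3 + (30/7 + 7/N) = 9/7 + 7/N)
l(A) = 1/(14 + A)
Q(-34) + l(-7*(-1)) = (9/7 + 7/(-34)) + 1/(14 - 7*(-1)) = (9/7 + 7*(-1/34)) + 1/(14 + 7) = (9/7 - 7/34) + 1/21 = 257/238 + 1/21 = 115/102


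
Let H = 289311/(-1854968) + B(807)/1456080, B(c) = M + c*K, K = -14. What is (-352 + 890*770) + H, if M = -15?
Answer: 77084651809470969/112540908560 ≈ 6.8495e+5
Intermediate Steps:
B(c) = -15 - 14*c (B(c) = -15 + c*(-14) = -15 - 14*c)
H = -18426883911/112540908560 (H = 289311/(-1854968) + (-15 - 14*807)/1456080 = 289311*(-1/1854968) + (-15 - 11298)*(1/1456080) = -289311/1854968 - 11313*1/1456080 = -289311/1854968 - 3771/485360 = -18426883911/112540908560 ≈ -0.16373)
(-352 + 890*770) + H = (-352 + 890*770) - 18426883911/112540908560 = (-352 + 685300) - 18426883911/112540908560 = 684948 - 18426883911/112540908560 = 77084651809470969/112540908560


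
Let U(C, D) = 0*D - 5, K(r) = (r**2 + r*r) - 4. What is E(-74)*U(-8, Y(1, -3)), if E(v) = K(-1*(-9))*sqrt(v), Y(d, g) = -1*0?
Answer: -790*I*sqrt(74) ≈ -6795.8*I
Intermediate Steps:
Y(d, g) = 0
K(r) = -4 + 2*r**2 (K(r) = (r**2 + r**2) - 4 = 2*r**2 - 4 = -4 + 2*r**2)
U(C, D) = -5 (U(C, D) = 0 - 5 = -5)
E(v) = 158*sqrt(v) (E(v) = (-4 + 2*(-1*(-9))**2)*sqrt(v) = (-4 + 2*9**2)*sqrt(v) = (-4 + 2*81)*sqrt(v) = (-4 + 162)*sqrt(v) = 158*sqrt(v))
E(-74)*U(-8, Y(1, -3)) = (158*sqrt(-74))*(-5) = (158*(I*sqrt(74)))*(-5) = (158*I*sqrt(74))*(-5) = -790*I*sqrt(74)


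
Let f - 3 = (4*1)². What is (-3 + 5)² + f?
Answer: 23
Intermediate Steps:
f = 19 (f = 3 + (4*1)² = 3 + 4² = 3 + 16 = 19)
(-3 + 5)² + f = (-3 + 5)² + 19 = 2² + 19 = 4 + 19 = 23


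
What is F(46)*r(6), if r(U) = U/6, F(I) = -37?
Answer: -37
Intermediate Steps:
r(U) = U/6 (r(U) = U*(⅙) = U/6)
F(46)*r(6) = -37*6/6 = -37*1 = -37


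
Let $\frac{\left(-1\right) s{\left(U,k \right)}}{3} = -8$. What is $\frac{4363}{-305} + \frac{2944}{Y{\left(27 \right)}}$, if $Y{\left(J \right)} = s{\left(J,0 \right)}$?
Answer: $\frac{99151}{915} \approx 108.36$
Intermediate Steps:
$s{\left(U,k \right)} = 24$ ($s{\left(U,k \right)} = \left(-3\right) \left(-8\right) = 24$)
$Y{\left(J \right)} = 24$
$\frac{4363}{-305} + \frac{2944}{Y{\left(27 \right)}} = \frac{4363}{-305} + \frac{2944}{24} = 4363 \left(- \frac{1}{305}\right) + 2944 \cdot \frac{1}{24} = - \frac{4363}{305} + \frac{368}{3} = \frac{99151}{915}$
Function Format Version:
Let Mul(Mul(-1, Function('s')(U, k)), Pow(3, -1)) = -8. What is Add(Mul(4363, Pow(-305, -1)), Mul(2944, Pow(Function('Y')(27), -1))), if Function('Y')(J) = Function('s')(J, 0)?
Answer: Rational(99151, 915) ≈ 108.36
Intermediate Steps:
Function('s')(U, k) = 24 (Function('s')(U, k) = Mul(-3, -8) = 24)
Function('Y')(J) = 24
Add(Mul(4363, Pow(-305, -1)), Mul(2944, Pow(Function('Y')(27), -1))) = Add(Mul(4363, Pow(-305, -1)), Mul(2944, Pow(24, -1))) = Add(Mul(4363, Rational(-1, 305)), Mul(2944, Rational(1, 24))) = Add(Rational(-4363, 305), Rational(368, 3)) = Rational(99151, 915)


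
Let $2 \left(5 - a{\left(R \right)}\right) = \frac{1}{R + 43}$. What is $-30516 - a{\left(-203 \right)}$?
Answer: $- \frac{9766721}{320} \approx -30521.0$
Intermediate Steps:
$a{\left(R \right)} = 5 - \frac{1}{2 \left(43 + R\right)}$ ($a{\left(R \right)} = 5 - \frac{1}{2 \left(R + 43\right)} = 5 - \frac{1}{2 \left(43 + R\right)}$)
$-30516 - a{\left(-203 \right)} = -30516 - \frac{429 + 10 \left(-203\right)}{2 \left(43 - 203\right)} = -30516 - \frac{429 - 2030}{2 \left(-160\right)} = -30516 - \frac{1}{2} \left(- \frac{1}{160}\right) \left(-1601\right) = -30516 - \frac{1601}{320} = - \frac{9766721}{320}$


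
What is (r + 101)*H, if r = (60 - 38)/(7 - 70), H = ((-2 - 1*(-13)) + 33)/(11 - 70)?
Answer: -279004/3717 ≈ -75.062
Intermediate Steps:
H = -44/59 (H = ((-2 + 13) + 33)/(-59) = (11 + 33)*(-1/59) = 44*(-1/59) = -44/59 ≈ -0.74576)
r = -22/63 (r = 22/(-63) = 22*(-1/63) = -22/63 ≈ -0.34921)
(r + 101)*H = (-22/63 + 101)*(-44/59) = (6341/63)*(-44/59) = -279004/3717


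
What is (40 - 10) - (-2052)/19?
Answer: 138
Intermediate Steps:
(40 - 10) - (-2052)/19 = 30 - (-2052)/19 = 30 - 108*(-1) = 30 + 108 = 138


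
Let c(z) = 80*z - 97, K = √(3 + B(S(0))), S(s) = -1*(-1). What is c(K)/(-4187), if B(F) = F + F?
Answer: 97/4187 - 80*√5/4187 ≈ -0.019557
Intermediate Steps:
S(s) = 1
B(F) = 2*F
K = √5 (K = √(3 + 2*1) = √(3 + 2) = √5 ≈ 2.2361)
c(z) = -97 + 80*z
c(K)/(-4187) = (-97 + 80*√5)/(-4187) = (-97 + 80*√5)*(-1/4187) = 97/4187 - 80*√5/4187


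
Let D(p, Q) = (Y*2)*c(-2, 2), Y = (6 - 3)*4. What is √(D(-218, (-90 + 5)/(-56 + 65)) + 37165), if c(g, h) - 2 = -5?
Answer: 7*√757 ≈ 192.60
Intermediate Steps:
c(g, h) = -3 (c(g, h) = 2 - 5 = -3)
Y = 12 (Y = 3*4 = 12)
D(p, Q) = -72 (D(p, Q) = (12*2)*(-3) = 24*(-3) = -72)
√(D(-218, (-90 + 5)/(-56 + 65)) + 37165) = √(-72 + 37165) = √37093 = 7*√757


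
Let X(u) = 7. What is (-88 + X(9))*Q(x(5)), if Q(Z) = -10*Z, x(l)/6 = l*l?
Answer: 121500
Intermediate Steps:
x(l) = 6*l² (x(l) = 6*(l*l) = 6*l²)
(-88 + X(9))*Q(x(5)) = (-88 + 7)*(-60*5²) = -(-810)*6*25 = -(-810)*150 = -81*(-1500) = 121500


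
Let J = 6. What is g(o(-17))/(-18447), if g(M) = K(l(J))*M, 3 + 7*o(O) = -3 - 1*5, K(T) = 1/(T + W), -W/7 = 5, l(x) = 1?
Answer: -1/399126 ≈ -2.5055e-6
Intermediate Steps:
W = -35 (W = -7*5 = -35)
K(T) = 1/(-35 + T) (K(T) = 1/(T - 35) = 1/(-35 + T))
o(O) = -11/7 (o(O) = -3/7 + (-3 - 1*5)/7 = -3/7 + (-3 - 5)/7 = -3/7 + (⅐)*(-8) = -3/7 - 8/7 = -11/7)
g(M) = -M/34 (g(M) = M/(-35 + 1) = M/(-34) = -M/34)
g(o(-17))/(-18447) = -1/34*(-11/7)/(-18447) = (11/238)*(-1/18447) = -1/399126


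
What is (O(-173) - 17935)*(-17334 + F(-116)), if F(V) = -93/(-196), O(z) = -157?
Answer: 15366309033/49 ≈ 3.1360e+8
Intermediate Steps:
F(V) = 93/196 (F(V) = -93*(-1/196) = 93/196)
(O(-173) - 17935)*(-17334 + F(-116)) = (-157 - 17935)*(-17334 + 93/196) = -18092*(-3397371/196) = 15366309033/49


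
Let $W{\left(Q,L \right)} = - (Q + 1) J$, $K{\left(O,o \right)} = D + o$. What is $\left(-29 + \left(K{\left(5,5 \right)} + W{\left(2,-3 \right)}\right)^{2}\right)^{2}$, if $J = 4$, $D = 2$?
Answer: $16$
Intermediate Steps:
$K{\left(O,o \right)} = 2 + o$
$W{\left(Q,L \right)} = -4 - 4 Q$ ($W{\left(Q,L \right)} = - (Q + 1) 4 = - (1 + Q) 4 = \left(-1 - Q\right) 4 = -4 - 4 Q$)
$\left(-29 + \left(K{\left(5,5 \right)} + W{\left(2,-3 \right)}\right)^{2}\right)^{2} = \left(-29 + \left(\left(2 + 5\right) - 12\right)^{2}\right)^{2} = \left(-29 + \left(7 - 12\right)^{2}\right)^{2} = \left(-29 + \left(-5\right)^{2}\right)^{2} = \left(-29 + 25\right)^{2} = \left(-4\right)^{2} = 16$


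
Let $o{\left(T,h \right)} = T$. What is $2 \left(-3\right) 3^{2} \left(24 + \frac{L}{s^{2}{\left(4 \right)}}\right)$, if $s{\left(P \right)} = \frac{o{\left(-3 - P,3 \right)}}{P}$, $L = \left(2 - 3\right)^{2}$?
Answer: $- \frac{64368}{49} \approx -1313.6$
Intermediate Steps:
$L = 1$ ($L = \left(-1\right)^{2} = 1$)
$s{\left(P \right)} = \frac{-3 - P}{P}$
$2 \left(-3\right) 3^{2} \left(24 + \frac{L}{s^{2}{\left(4 \right)}}\right) = 2 \left(-3\right) 3^{2} \left(24 + 1 \frac{1}{\left(\frac{-3 - 4}{4}\right)^{2}}\right) = \left(-6\right) 9 \left(24 + 1 \frac{1}{\left(\frac{-3 - 4}{4}\right)^{2}}\right) = - 54 \left(24 + 1 \frac{1}{\left(\frac{1}{4} \left(-7\right)\right)^{2}}\right) = - 54 \left(24 + 1 \frac{1}{\left(- \frac{7}{4}\right)^{2}}\right) = - 54 \left(24 + 1 \frac{1}{\frac{49}{16}}\right) = - 54 \left(24 + 1 \cdot \frac{16}{49}\right) = - 54 \left(24 + \frac{16}{49}\right) = \left(-54\right) \frac{1192}{49} = - \frac{64368}{49}$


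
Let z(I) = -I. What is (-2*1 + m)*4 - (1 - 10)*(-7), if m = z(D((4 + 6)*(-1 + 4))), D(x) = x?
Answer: -191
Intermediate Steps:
m = -30 (m = -(4 + 6)*(-1 + 4) = -10*3 = -1*30 = -30)
(-2*1 + m)*4 - (1 - 10)*(-7) = (-2*1 - 30)*4 - (1 - 10)*(-7) = (-2 - 30)*4 - (-9)*(-7) = -32*4 - 1*63 = -128 - 63 = -191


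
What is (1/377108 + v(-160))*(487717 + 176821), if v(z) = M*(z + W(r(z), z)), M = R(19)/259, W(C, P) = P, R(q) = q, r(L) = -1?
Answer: -108833115156927/6976498 ≈ -1.5600e+7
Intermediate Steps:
M = 19/259 ≈ 0.073359
v(z) = 38*z/259 (v(z) = 19*(z + z)/259 = 19*(2*z)/259 = 38*z/259)
(1/377108 + v(-160))*(487717 + 176821) = (1/377108 + (38/259)*(-160))*(487717 + 176821) = (1/377108 - 6080/259)*664538 = -2292816381/97670972*664538 = -108833115156927/6976498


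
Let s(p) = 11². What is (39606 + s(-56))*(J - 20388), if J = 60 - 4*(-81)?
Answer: -794698908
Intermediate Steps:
s(p) = 121
J = 384 (J = 60 + 324 = 384)
(39606 + s(-56))*(J - 20388) = (39606 + 121)*(384 - 20388) = 39727*(-20004) = -794698908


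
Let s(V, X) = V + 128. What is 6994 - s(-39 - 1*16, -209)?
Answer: 6921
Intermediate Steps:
s(V, X) = 128 + V
6994 - s(-39 - 1*16, -209) = 6994 - (128 + (-39 - 1*16)) = 6994 - (128 + (-39 - 16)) = 6994 - (128 - 55) = 6994 - 1*73 = 6994 - 73 = 6921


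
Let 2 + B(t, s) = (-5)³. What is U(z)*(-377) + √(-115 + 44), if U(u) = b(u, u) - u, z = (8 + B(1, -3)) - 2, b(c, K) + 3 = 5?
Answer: -46371 + I*√71 ≈ -46371.0 + 8.4261*I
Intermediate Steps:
b(c, K) = 2 (b(c, K) = -3 + 5 = 2)
B(t, s) = -127 (B(t, s) = -2 + (-5)³ = -2 - 125 = -127)
z = -121 (z = (8 - 127) - 2 = -119 - 2 = -121)
U(u) = 2 - u
U(z)*(-377) + √(-115 + 44) = (2 - 1*(-121))*(-377) + √(-115 + 44) = (2 + 121)*(-377) + √(-71) = 123*(-377) + I*√71 = -46371 + I*√71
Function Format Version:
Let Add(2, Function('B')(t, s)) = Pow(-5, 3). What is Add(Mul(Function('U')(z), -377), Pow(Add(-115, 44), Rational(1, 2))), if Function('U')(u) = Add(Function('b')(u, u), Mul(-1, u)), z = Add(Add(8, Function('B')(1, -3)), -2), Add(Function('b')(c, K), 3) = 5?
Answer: Add(-46371, Mul(I, Pow(71, Rational(1, 2)))) ≈ Add(-46371., Mul(8.4261, I))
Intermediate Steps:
Function('b')(c, K) = 2 (Function('b')(c, K) = Add(-3, 5) = 2)
Function('B')(t, s) = -127 (Function('B')(t, s) = Add(-2, Pow(-5, 3)) = Add(-2, -125) = -127)
z = -121 (z = Add(Add(8, -127), -2) = Add(-119, -2) = -121)
Function('U')(u) = Add(2, Mul(-1, u))
Add(Mul(Function('U')(z), -377), Pow(Add(-115, 44), Rational(1, 2))) = Add(Mul(Add(2, Mul(-1, -121)), -377), Pow(Add(-115, 44), Rational(1, 2))) = Add(Mul(Add(2, 121), -377), Pow(-71, Rational(1, 2))) = Add(Mul(123, -377), Mul(I, Pow(71, Rational(1, 2)))) = Add(-46371, Mul(I, Pow(71, Rational(1, 2))))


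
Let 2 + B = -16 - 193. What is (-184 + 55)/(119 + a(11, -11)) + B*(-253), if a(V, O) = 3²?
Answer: 6832895/128 ≈ 53382.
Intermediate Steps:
a(V, O) = 9
B = -211 (B = -2 + (-16 - 193) = -2 - 209 = -211)
(-184 + 55)/(119 + a(11, -11)) + B*(-253) = (-184 + 55)/(119 + 9) - 211*(-253) = -129/128 + 53383 = 6832895/128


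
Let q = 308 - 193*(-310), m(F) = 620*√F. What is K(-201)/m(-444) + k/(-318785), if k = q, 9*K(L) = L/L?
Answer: -60138/318785 - I*√111/1238760 ≈ -0.18865 - 8.505e-6*I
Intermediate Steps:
K(L) = ⅑ (K(L) = (L/L)/9 = (⅑)*1 = ⅑)
q = 60138 (q = 308 + 59830 = 60138)
k = 60138
K(-201)/m(-444) + k/(-318785) = 1/(9*((620*√(-444)))) + 60138/(-318785) = 1/(9*((620*(2*I*√111)))) + 60138*(-1/318785) = 1/(9*((1240*I*√111))) - 60138/318785 = (-I*√111/137640)/9 - 60138/318785 = -I*√111/1238760 - 60138/318785 = -60138/318785 - I*√111/1238760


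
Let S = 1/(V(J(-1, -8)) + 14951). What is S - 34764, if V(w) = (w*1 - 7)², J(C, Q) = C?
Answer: -521981459/15015 ≈ -34764.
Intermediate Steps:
V(w) = (-7 + w)² (V(w) = (w - 7)² = (-7 + w)²)
S = 1/15015 (S = 1/((-7 - 1)² + 14951) = 1/((-8)² + 14951) = 1/(64 + 14951) = 1/15015 ≈ 6.6600e-5)
S - 34764 = 1/15015 - 34764 = -521981459/15015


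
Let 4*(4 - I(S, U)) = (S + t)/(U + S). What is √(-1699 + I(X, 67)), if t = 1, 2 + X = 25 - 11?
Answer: I*√42315007/158 ≈ 41.171*I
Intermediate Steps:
X = 12 (X = -2 + (25 - 11) = -2 + 14 = 12)
I(S, U) = 4 - (1 + S)/(4*(S + U)) (I(S, U) = 4 - (S + 1)/(4*(U + S)) = 4 - (1 + S)/(4*(S + U)))
√(-1699 + I(X, 67)) = √(-1699 + (-1 + 15*12 + 16*67)/(4*(12 + 67))) = √(-1699 + (¼)*(-1 + 180 + 1072)/79) = √(-1699 + (¼)*(1/79)*1251) = √(-1699 + 1251/316) = √(-535633/316) = I*√42315007/158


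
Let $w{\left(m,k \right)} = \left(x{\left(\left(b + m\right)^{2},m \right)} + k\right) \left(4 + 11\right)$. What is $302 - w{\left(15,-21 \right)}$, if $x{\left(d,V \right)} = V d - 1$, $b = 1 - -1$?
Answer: $-64393$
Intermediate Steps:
$b = 2$ ($b = 1 + 1 = 2$)
$x{\left(d,V \right)} = -1 + V d$
$w{\left(m,k \right)} = -15 + 15 k + 15 m \left(2 + m\right)^{2}$ ($w{\left(m,k \right)} = \left(\left(-1 + m \left(2 + m\right)^{2}\right) + k\right) \left(4 + 11\right) = \left(-1 + k + m \left(2 + m\right)^{2}\right) 15 = -15 + 15 k + 15 m \left(2 + m\right)^{2}$)
$302 - w{\left(15,-21 \right)} = 302 - \left(-15 + 15 \left(-21\right) + 15 \cdot 15 \left(2 + 15\right)^{2}\right) = 302 - \left(-15 - 315 + 15 \cdot 15 \cdot 17^{2}\right) = 302 - \left(-15 - 315 + 15 \cdot 15 \cdot 289\right) = 302 - \left(-15 - 315 + 65025\right) = 302 - 64695 = -64393$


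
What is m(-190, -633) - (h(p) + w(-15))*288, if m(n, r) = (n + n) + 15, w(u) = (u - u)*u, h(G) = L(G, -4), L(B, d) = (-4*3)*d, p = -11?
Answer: -14189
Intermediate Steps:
L(B, d) = -12*d
h(G) = 48 (h(G) = -12*(-4) = 48)
w(u) = 0 (w(u) = 0*u = 0)
m(n, r) = 15 + 2*n (m(n, r) = 2*n + 15 = 15 + 2*n)
m(-190, -633) - (h(p) + w(-15))*288 = (15 + 2*(-190)) - (48 + 0)*288 = (15 - 380) - 48*288 = -365 - 1*13824 = -365 - 13824 = -14189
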